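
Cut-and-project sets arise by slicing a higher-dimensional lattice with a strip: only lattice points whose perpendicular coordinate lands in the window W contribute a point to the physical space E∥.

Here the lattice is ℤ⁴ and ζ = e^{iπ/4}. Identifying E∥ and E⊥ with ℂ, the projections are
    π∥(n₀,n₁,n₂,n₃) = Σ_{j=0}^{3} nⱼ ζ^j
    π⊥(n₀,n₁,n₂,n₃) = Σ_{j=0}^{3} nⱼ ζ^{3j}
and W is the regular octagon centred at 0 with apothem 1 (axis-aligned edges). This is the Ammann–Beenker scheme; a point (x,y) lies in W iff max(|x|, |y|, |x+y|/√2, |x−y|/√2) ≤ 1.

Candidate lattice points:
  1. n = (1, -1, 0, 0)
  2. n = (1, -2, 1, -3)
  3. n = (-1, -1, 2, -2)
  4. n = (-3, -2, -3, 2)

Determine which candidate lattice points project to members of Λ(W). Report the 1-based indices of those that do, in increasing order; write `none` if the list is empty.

π⊥(n) = n₀ + n₁ζ³ + n₂ζ⁶ + n₃ζ⁹ where ζ = e^{iπ/4}.
candidate 1: n = (1, -1, 0, 0) → π⊥ ≈ (+1.707107, -0.707107); max(|x|,|y|,|x±y|/√2) = 1.707107 > 1 ⇒ ∉ W
candidate 2: n = (1, -2, 1, -3) → π⊥ ≈ (+0.292893, -4.535534); max(|x|,|y|,|x±y|/√2) = 4.535534 > 1 ⇒ ∉ W
candidate 3: n = (-1, -1, 2, -2) → π⊥ ≈ (-1.707107, -4.121320); max(|x|,|y|,|x±y|/√2) = 4.121320 > 1 ⇒ ∉ W
candidate 4: n = (-3, -2, -3, 2) → π⊥ ≈ (-0.171573, +3.000000); max(|x|,|y|,|x±y|/√2) = 3.000000 > 1 ⇒ ∉ W

none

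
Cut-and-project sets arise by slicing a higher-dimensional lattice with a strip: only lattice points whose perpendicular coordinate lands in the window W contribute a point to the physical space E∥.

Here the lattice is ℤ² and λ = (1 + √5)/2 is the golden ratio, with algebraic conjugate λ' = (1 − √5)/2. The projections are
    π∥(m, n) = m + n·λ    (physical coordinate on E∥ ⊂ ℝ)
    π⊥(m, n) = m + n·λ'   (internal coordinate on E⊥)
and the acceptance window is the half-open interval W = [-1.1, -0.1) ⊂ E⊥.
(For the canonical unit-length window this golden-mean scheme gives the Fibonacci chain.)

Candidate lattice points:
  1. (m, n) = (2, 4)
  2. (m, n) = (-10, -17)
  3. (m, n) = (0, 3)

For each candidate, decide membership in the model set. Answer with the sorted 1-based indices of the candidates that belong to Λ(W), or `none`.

Numerically λ ≈ 1.6180 and λ' = −1/λ ≈ -0.6180.
#1 (2,4): internal coord 2 + (4)·λ' = -0.4721; -0.4721 ∈ [-1.1, -0.1) → IN Λ
#2 (-10,-17): internal coord -10 + (-17)·λ' = +0.5066; +0.5066 ∉ [-1.1, -0.1) → out
#3 (0,3): internal coord 0 + (3)·λ' = -1.8541; -1.8541 ∉ [-1.1, -0.1) → out

1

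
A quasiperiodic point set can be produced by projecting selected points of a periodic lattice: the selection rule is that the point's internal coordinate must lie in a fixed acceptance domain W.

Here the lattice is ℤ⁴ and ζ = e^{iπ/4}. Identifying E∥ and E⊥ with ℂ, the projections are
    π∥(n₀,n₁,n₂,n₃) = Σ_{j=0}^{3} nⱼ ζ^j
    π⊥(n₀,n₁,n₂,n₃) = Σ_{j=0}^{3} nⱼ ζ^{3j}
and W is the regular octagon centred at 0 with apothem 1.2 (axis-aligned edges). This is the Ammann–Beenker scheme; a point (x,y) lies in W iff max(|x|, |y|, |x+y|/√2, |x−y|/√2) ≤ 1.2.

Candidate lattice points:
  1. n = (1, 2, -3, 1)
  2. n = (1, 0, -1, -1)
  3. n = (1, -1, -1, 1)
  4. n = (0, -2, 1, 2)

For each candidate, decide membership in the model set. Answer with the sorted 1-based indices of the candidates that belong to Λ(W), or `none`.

Internal map: ζ^{3j} for j=0..3 gives (1,0), (−√2/2,√2/2), (0,−1), (√2/2,√2/2).
candidate 1: n = (1, 2, -3, 1) → π⊥ ≈ (+0.2929, +5.1213); max(|x|,|y|,|x±y|/√2) = 5.1213 > 1.2 ⇒ ∉ W
candidate 2: n = (1, 0, -1, -1) → π⊥ ≈ (+0.2929, +0.2929); max(|x|,|y|,|x±y|/√2) = 0.4142 ≤ 1.2 ⇒ ∈ W
candidate 3: n = (1, -1, -1, 1) → π⊥ ≈ (+2.4142, +1.0000); max(|x|,|y|,|x±y|/√2) = 2.4142 > 1.2 ⇒ ∉ W
candidate 4: n = (0, -2, 1, 2) → π⊥ ≈ (+2.8284, -1.0000); max(|x|,|y|,|x±y|/√2) = 2.8284 > 1.2 ⇒ ∉ W

2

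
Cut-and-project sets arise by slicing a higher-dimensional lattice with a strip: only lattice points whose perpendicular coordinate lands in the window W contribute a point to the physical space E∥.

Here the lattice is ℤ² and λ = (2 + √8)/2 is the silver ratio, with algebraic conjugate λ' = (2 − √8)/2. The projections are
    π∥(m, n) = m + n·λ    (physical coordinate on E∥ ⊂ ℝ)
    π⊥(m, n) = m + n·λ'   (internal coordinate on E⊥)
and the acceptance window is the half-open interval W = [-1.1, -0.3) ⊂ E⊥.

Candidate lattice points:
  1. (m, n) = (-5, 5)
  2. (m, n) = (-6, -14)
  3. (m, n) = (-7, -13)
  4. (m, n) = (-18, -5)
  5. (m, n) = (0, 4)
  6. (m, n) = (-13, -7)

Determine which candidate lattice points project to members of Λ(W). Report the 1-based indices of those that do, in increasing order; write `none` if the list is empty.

λ' = (2−√8)/2 ≈ -0.41421.
[1] lift (-5,5): star map gives -7.07107; window check -1.1 ≤ -7.07107 < -0.3 is false → out
[2] lift (-6,-14): star map gives -0.20101; window check -1.1 ≤ -0.20101 < -0.3 is false → out
[3] lift (-7,-13): star map gives -1.61522; window check -1.1 ≤ -1.61522 < -0.3 is false → out
[4] lift (-18,-5): star map gives -15.92893; window check -1.1 ≤ -15.92893 < -0.3 is false → out
[5] lift (0,4): star map gives -1.65685; window check -1.1 ≤ -1.65685 < -0.3 is false → out
[6] lift (-13,-7): star map gives -10.10051; window check -1.1 ≤ -10.10051 < -0.3 is false → out

none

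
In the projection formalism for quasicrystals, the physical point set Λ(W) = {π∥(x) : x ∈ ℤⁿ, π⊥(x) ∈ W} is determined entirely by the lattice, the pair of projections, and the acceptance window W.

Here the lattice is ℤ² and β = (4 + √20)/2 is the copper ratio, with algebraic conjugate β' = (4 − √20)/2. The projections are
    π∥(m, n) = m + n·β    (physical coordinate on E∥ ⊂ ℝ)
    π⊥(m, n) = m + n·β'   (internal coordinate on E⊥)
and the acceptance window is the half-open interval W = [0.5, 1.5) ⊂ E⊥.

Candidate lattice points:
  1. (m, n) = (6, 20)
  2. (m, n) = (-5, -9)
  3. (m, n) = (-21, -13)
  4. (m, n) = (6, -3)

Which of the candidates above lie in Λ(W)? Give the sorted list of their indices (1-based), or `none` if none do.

Numerically β ≈ 4.2361 and β' = −1/β ≈ -0.2361.
#1 (6,20): internal coord 6 + (20)·β' = +1.2786; +1.2786 ∈ [0.5, 1.5) → IN Λ
#2 (-5,-9): internal coord -5 + (-9)·β' = -2.8754; -2.8754 ∉ [0.5, 1.5) → out
#3 (-21,-13): internal coord -21 + (-13)·β' = -17.9311; -17.9311 ∉ [0.5, 1.5) → out
#4 (6,-3): internal coord 6 + (-3)·β' = +6.7082; +6.7082 ∉ [0.5, 1.5) → out

1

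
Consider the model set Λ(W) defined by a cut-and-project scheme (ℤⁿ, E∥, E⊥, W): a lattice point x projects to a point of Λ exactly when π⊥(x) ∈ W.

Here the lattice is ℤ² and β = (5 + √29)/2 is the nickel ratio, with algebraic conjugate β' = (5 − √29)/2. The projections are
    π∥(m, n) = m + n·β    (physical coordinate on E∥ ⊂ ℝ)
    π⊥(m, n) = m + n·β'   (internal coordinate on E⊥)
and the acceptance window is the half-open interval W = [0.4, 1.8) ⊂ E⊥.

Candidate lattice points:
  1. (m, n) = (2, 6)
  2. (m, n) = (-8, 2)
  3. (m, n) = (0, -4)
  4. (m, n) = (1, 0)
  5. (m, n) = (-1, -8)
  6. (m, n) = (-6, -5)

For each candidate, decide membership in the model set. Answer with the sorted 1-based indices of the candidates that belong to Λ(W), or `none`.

β' = (5−√29)/2 ≈ -0.192582.
[1] lift (2,6): star map gives 0.844506; window check 0.4 ≤ 0.844506 < 1.8 is true → IN Λ
[2] lift (-8,2): star map gives -8.385165; window check 0.4 ≤ -8.385165 < 1.8 is false → out
[3] lift (0,-4): star map gives 0.770330; window check 0.4 ≤ 0.770330 < 1.8 is true → IN Λ
[4] lift (1,0): star map gives 1.000000; window check 0.4 ≤ 1.000000 < 1.8 is true → IN Λ
[5] lift (-1,-8): star map gives 0.540659; window check 0.4 ≤ 0.540659 < 1.8 is true → IN Λ
[6] lift (-6,-5): star map gives -5.037088; window check 0.4 ≤ -5.037088 < 1.8 is false → out

1, 3, 4, 5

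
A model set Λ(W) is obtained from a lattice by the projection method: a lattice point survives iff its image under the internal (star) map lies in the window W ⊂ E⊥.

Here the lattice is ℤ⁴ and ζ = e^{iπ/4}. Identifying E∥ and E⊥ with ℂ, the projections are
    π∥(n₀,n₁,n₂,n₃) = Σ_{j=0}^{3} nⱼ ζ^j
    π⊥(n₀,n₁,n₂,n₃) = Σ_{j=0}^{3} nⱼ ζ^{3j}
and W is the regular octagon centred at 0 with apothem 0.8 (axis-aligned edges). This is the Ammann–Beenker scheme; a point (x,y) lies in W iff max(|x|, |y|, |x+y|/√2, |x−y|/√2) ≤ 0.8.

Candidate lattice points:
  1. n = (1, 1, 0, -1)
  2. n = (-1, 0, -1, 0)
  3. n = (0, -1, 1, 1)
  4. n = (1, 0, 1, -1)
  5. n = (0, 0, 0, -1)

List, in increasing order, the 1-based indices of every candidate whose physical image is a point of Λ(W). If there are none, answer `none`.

1

Internal map: ζ^{3j} for j=0..3 gives (1,0), (−√2/2,√2/2), (0,−1), (√2/2,√2/2).
#1 (1, 1, 0, -1): internal (-0.414214, 0.000000); octagon support 0.414214 vs apothem 0.8 → ∈ W
#2 (-1, 0, -1, 0): internal (-1.000000, 1.000000); octagon support 1.414214 vs apothem 0.8 → ∉ W
#3 (0, -1, 1, 1): internal (1.414214, -1.000000); octagon support 1.707107 vs apothem 0.8 → ∉ W
#4 (1, 0, 1, -1): internal (0.292893, -1.707107); octagon support 1.707107 vs apothem 0.8 → ∉ W
#5 (0, 0, 0, -1): internal (-0.707107, -0.707107); octagon support 1.000000 vs apothem 0.8 → ∉ W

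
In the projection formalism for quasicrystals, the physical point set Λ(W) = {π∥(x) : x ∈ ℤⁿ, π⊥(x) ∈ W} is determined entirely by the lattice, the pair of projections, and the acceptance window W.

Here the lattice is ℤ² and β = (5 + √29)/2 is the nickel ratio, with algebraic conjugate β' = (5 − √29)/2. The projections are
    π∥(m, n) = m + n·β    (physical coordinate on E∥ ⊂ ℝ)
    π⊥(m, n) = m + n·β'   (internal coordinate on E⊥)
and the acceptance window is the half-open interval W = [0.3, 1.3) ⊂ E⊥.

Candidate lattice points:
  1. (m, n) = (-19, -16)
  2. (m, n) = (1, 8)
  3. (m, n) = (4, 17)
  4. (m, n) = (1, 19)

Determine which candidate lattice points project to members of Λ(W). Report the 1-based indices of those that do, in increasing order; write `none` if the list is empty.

3

β' = (5−√29)/2 ≈ -0.19258.
#1 (-19,-16): internal coord -19 + (-16)·β' = -15.91868; -15.91868 ∉ [0.3, 1.3) → out
#2 (1,8): internal coord 1 + (8)·β' = -0.54066; -0.54066 ∉ [0.3, 1.3) → out
#3 (4,17): internal coord 4 + (17)·β' = +0.72610; +0.72610 ∈ [0.3, 1.3) → IN Λ
#4 (1,19): internal coord 1 + (19)·β' = -2.65907; -2.65907 ∉ [0.3, 1.3) → out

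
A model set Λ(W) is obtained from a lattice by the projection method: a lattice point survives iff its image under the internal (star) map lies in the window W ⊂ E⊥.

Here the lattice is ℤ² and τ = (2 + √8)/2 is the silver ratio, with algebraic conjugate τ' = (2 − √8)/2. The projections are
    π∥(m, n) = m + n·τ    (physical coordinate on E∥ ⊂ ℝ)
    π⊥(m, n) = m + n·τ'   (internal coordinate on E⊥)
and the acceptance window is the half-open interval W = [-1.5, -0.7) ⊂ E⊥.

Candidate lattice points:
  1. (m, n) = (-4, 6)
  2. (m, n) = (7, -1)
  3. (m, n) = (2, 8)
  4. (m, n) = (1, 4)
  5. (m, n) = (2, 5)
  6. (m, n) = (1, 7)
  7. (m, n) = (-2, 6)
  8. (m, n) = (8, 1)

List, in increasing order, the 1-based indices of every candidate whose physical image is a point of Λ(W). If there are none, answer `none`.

τ' = (2−√8)/2 ≈ -0.414214.
[1] lift (-4,6): star map gives -6.485281; window check -1.5 ≤ -6.485281 < -0.7 is false → out
[2] lift (7,-1): star map gives 7.414214; window check -1.5 ≤ 7.414214 < -0.7 is false → out
[3] lift (2,8): star map gives -1.313708; window check -1.5 ≤ -1.313708 < -0.7 is true → IN Λ
[4] lift (1,4): star map gives -0.656854; window check -1.5 ≤ -0.656854 < -0.7 is false → out
[5] lift (2,5): star map gives -0.071068; window check -1.5 ≤ -0.071068 < -0.7 is false → out
[6] lift (1,7): star map gives -1.899495; window check -1.5 ≤ -1.899495 < -0.7 is false → out
[7] lift (-2,6): star map gives -4.485281; window check -1.5 ≤ -4.485281 < -0.7 is false → out
[8] lift (8,1): star map gives 7.585786; window check -1.5 ≤ 7.585786 < -0.7 is false → out

3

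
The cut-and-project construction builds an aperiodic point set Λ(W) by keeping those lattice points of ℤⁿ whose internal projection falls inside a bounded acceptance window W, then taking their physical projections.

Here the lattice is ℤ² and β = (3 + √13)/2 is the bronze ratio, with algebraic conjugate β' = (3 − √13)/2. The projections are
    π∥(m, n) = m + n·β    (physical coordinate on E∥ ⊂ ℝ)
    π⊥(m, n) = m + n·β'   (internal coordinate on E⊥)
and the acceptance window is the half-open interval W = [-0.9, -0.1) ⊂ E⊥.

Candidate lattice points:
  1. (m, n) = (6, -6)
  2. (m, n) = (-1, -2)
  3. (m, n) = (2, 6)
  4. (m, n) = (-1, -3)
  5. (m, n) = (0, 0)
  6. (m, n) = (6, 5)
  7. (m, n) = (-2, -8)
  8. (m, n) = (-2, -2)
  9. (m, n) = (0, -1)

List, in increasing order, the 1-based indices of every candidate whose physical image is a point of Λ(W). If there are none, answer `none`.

β' = (3−√13)/2 ≈ -0.3028.
[1] lift (6,-6): star map gives 7.8167; window check -0.9 ≤ 7.8167 < -0.1 is false → out
[2] lift (-1,-2): star map gives -0.3944; window check -0.9 ≤ -0.3944 < -0.1 is true → IN Λ
[3] lift (2,6): star map gives 0.1833; window check -0.9 ≤ 0.1833 < -0.1 is false → out
[4] lift (-1,-3): star map gives -0.0917; window check -0.9 ≤ -0.0917 < -0.1 is false → out
[5] lift (0,0): star map gives 0.0000; window check -0.9 ≤ 0.0000 < -0.1 is false → out
[6] lift (6,5): star map gives 4.4861; window check -0.9 ≤ 4.4861 < -0.1 is false → out
[7] lift (-2,-8): star map gives 0.4222; window check -0.9 ≤ 0.4222 < -0.1 is false → out
[8] lift (-2,-2): star map gives -1.3944; window check -0.9 ≤ -1.3944 < -0.1 is false → out
[9] lift (0,-1): star map gives 0.3028; window check -0.9 ≤ 0.3028 < -0.1 is false → out

2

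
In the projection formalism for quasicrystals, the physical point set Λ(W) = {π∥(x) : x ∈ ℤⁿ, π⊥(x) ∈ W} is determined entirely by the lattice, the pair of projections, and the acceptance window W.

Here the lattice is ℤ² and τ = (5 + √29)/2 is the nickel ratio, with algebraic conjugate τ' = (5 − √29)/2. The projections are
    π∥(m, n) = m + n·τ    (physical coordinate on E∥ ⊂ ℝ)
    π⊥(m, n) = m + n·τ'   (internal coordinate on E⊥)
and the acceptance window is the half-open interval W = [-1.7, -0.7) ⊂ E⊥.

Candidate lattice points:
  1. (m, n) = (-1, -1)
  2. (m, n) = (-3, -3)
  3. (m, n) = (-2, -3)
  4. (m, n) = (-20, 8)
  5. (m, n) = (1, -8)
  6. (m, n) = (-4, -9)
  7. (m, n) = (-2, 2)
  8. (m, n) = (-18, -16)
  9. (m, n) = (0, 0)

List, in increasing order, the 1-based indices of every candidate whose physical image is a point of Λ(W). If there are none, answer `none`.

1, 3

Numerically τ ≈ 5.19258 and τ' = −1/τ ≈ -0.19258.
candidate 1: (m,n)=(-1,-1) → π∥ = -1-1·τ ≈ -6.19258, π⊥ = -1-1·τ' ≈ -0.80742 ∈ [-1.7, -0.7) ⇒ IN Λ
candidate 2: (m,n)=(-3,-3) → π∥ = -3-3·τ ≈ -18.57775, π⊥ = -3-3·τ' ≈ -2.42225 ∉ [-1.7, -0.7) ⇒ out
candidate 3: (m,n)=(-2,-3) → π∥ = -2-3·τ ≈ -17.57775, π⊥ = -2-3·τ' ≈ -1.42225 ∈ [-1.7, -0.7) ⇒ IN Λ
candidate 4: (m,n)=(-20,8) → π∥ = -20+8·τ ≈ 21.54066, π⊥ = -20+8·τ' ≈ -21.54066 ∉ [-1.7, -0.7) ⇒ out
candidate 5: (m,n)=(1,-8) → π∥ = 1-8·τ ≈ -40.54066, π⊥ = 1-8·τ' ≈ 2.54066 ∉ [-1.7, -0.7) ⇒ out
candidate 6: (m,n)=(-4,-9) → π∥ = -4-9·τ ≈ -50.73324, π⊥ = -4-9·τ' ≈ -2.26676 ∉ [-1.7, -0.7) ⇒ out
candidate 7: (m,n)=(-2,2) → π∥ = -2+2·τ ≈ 8.38516, π⊥ = -2+2·τ' ≈ -2.38516 ∉ [-1.7, -0.7) ⇒ out
candidate 8: (m,n)=(-18,-16) → π∥ = -18-16·τ ≈ -101.08132, π⊥ = -18-16·τ' ≈ -14.91868 ∉ [-1.7, -0.7) ⇒ out
candidate 9: (m,n)=(0,0) → π∥ = 0+0·τ ≈ 0.00000, π⊥ = 0+0·τ' ≈ 0.00000 ∉ [-1.7, -0.7) ⇒ out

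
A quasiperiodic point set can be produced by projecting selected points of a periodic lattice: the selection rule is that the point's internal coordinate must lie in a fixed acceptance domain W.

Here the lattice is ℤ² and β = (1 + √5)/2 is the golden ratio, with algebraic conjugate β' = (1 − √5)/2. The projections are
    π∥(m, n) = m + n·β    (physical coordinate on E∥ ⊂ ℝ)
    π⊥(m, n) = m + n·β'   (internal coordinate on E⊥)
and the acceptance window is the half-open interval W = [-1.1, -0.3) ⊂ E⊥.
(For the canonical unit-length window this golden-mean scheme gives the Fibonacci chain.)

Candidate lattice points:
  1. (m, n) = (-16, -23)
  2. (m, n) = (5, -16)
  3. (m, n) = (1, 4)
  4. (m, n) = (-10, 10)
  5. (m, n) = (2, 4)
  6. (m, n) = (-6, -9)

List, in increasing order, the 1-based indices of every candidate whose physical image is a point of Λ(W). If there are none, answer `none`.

β' = (1−√5)/2 ≈ -0.61803.
[1] lift (-16,-23): star map gives -1.78522; window check -1.1 ≤ -1.78522 < -0.3 is false → out
[2] lift (5,-16): star map gives 14.88854; window check -1.1 ≤ 14.88854 < -0.3 is false → out
[3] lift (1,4): star map gives -1.47214; window check -1.1 ≤ -1.47214 < -0.3 is false → out
[4] lift (-10,10): star map gives -16.18034; window check -1.1 ≤ -16.18034 < -0.3 is false → out
[5] lift (2,4): star map gives -0.47214; window check -1.1 ≤ -0.47214 < -0.3 is true → IN Λ
[6] lift (-6,-9): star map gives -0.43769; window check -1.1 ≤ -0.43769 < -0.3 is true → IN Λ

5, 6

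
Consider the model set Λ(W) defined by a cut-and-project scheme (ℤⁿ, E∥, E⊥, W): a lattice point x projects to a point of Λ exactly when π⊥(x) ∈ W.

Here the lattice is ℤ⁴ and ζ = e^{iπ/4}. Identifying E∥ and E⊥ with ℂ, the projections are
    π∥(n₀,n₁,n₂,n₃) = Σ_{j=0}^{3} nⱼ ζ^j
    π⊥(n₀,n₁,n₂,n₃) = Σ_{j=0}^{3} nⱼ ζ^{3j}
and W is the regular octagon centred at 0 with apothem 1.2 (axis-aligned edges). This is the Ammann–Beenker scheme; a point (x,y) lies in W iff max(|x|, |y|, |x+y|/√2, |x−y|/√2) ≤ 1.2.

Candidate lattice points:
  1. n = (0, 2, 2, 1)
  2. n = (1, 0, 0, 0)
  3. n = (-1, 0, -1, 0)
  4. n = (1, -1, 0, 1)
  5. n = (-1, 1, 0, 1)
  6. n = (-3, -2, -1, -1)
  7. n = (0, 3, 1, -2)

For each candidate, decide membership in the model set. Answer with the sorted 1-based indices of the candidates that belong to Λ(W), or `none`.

1, 2

π⊥(n) = n₀ + n₁ζ³ + n₂ζ⁶ + n₃ζ⁹ where ζ = e^{iπ/4}.
candidate 1: n = (0, 2, 2, 1) → π⊥ ≈ (-0.7071, +0.1213); max(|x|,|y|,|x±y|/√2) = 0.7071 ≤ 1.2 ⇒ ∈ W
candidate 2: n = (1, 0, 0, 0) → π⊥ ≈ (+1.0000, +0.0000); max(|x|,|y|,|x±y|/√2) = 1.0000 ≤ 1.2 ⇒ ∈ W
candidate 3: n = (-1, 0, -1, 0) → π⊥ ≈ (-1.0000, +1.0000); max(|x|,|y|,|x±y|/√2) = 1.4142 > 1.2 ⇒ ∉ W
candidate 4: n = (1, -1, 0, 1) → π⊥ ≈ (+2.4142, +0.0000); max(|x|,|y|,|x±y|/√2) = 2.4142 > 1.2 ⇒ ∉ W
candidate 5: n = (-1, 1, 0, 1) → π⊥ ≈ (-1.0000, +1.4142); max(|x|,|y|,|x±y|/√2) = 1.7071 > 1.2 ⇒ ∉ W
candidate 6: n = (-3, -2, -1, -1) → π⊥ ≈ (-2.2929, -1.1213); max(|x|,|y|,|x±y|/√2) = 2.4142 > 1.2 ⇒ ∉ W
candidate 7: n = (0, 3, 1, -2) → π⊥ ≈ (-3.5355, -0.2929); max(|x|,|y|,|x±y|/√2) = 3.5355 > 1.2 ⇒ ∉ W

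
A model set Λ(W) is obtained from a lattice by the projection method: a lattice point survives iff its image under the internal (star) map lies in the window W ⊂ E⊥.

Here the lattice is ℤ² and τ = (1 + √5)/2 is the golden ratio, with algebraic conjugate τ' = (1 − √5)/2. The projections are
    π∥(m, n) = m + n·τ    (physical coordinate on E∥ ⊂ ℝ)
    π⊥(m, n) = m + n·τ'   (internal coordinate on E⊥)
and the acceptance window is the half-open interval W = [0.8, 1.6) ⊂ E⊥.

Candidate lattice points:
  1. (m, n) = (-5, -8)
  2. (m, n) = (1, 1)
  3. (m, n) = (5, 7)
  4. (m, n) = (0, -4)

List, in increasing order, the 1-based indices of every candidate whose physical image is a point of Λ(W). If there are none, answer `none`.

τ' = (1−√5)/2 ≈ -0.61803.
[1] lift (-5,-8): star map gives -0.05573; window check 0.8 ≤ -0.05573 < 1.6 is false → out
[2] lift (1,1): star map gives 0.38197; window check 0.8 ≤ 0.38197 < 1.6 is false → out
[3] lift (5,7): star map gives 0.67376; window check 0.8 ≤ 0.67376 < 1.6 is false → out
[4] lift (0,-4): star map gives 2.47214; window check 0.8 ≤ 2.47214 < 1.6 is false → out

none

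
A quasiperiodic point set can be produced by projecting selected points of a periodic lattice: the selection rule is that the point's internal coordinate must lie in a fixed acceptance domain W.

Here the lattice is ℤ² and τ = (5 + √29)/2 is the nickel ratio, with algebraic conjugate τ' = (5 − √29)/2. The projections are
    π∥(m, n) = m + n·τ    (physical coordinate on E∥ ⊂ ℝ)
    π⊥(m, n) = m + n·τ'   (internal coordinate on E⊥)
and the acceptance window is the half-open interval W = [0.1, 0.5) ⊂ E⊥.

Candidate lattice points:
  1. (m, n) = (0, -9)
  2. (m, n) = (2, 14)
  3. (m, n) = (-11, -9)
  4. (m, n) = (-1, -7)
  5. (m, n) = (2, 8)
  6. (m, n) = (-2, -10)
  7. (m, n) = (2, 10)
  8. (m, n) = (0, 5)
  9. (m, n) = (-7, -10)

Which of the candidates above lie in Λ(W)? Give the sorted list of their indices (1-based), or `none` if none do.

Compute τ' = (5−√29)/2 = -0.192582, so π⊥(m,n) = m -0.192582·n.
[1] lift (0,-9): star map gives 1.733242; window check 0.1 ≤ 1.733242 < 0.5 is false → out
[2] lift (2,14): star map gives -0.696154; window check 0.1 ≤ -0.696154 < 0.5 is false → out
[3] lift (-11,-9): star map gives -9.266758; window check 0.1 ≤ -9.266758 < 0.5 is false → out
[4] lift (-1,-7): star map gives 0.348077; window check 0.1 ≤ 0.348077 < 0.5 is true → IN Λ
[5] lift (2,8): star map gives 0.459341; window check 0.1 ≤ 0.459341 < 0.5 is true → IN Λ
[6] lift (-2,-10): star map gives -0.074176; window check 0.1 ≤ -0.074176 < 0.5 is false → out
[7] lift (2,10): star map gives 0.074176; window check 0.1 ≤ 0.074176 < 0.5 is false → out
[8] lift (0,5): star map gives -0.962912; window check 0.1 ≤ -0.962912 < 0.5 is false → out
[9] lift (-7,-10): star map gives -5.074176; window check 0.1 ≤ -5.074176 < 0.5 is false → out

4, 5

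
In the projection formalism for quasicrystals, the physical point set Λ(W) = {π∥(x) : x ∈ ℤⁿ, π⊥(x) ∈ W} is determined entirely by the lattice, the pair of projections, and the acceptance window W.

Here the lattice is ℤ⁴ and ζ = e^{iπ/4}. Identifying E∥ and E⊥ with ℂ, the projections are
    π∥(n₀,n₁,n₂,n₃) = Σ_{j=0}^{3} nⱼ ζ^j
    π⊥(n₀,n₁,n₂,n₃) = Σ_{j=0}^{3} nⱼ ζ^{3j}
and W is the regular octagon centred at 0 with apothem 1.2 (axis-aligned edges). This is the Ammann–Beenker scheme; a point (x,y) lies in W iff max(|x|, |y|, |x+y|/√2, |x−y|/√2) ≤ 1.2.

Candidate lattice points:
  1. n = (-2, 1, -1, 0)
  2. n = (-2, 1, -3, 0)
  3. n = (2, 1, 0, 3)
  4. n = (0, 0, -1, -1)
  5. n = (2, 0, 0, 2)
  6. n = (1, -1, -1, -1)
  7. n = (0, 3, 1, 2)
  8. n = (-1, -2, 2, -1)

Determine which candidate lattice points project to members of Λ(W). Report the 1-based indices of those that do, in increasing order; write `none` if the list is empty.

Internal map: ζ^{3j} for j=0..3 gives (1,0), (−√2/2,√2/2), (0,−1), (√2/2,√2/2).
#1 (-2, 1, -1, 0): internal (-2.707107, 1.707107); octagon support 3.121320 vs apothem 1.2 → ∉ W
#2 (-2, 1, -3, 0): internal (-2.707107, 3.707107); octagon support 4.535534 vs apothem 1.2 → ∉ W
#3 (2, 1, 0, 3): internal (3.414214, 2.828427); octagon support 4.414214 vs apothem 1.2 → ∉ W
#4 (0, 0, -1, -1): internal (-0.707107, 0.292893); octagon support 0.707107 vs apothem 1.2 → ∈ W
#5 (2, 0, 0, 2): internal (3.414214, 1.414214); octagon support 3.414214 vs apothem 1.2 → ∉ W
#6 (1, -1, -1, -1): internal (1.000000, -0.414214); octagon support 1.000000 vs apothem 1.2 → ∈ W
#7 (0, 3, 1, 2): internal (-0.707107, 2.535534); octagon support 2.535534 vs apothem 1.2 → ∉ W
#8 (-1, -2, 2, -1): internal (-0.292893, -4.121320); octagon support 4.121320 vs apothem 1.2 → ∉ W

4, 6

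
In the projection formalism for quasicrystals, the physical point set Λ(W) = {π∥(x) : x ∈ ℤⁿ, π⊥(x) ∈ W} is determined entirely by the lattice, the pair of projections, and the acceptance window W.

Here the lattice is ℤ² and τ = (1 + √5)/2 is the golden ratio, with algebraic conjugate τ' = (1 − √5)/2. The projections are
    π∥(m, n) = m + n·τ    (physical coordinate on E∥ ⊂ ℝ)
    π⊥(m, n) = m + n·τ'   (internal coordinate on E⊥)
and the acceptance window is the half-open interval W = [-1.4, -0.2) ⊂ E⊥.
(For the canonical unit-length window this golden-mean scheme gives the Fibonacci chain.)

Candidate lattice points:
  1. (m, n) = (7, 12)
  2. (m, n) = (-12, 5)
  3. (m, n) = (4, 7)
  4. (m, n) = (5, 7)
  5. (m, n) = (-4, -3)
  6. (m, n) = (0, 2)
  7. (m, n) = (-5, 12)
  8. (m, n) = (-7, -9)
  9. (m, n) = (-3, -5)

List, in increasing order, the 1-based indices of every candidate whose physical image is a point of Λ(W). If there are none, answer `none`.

1, 3, 6

Numerically τ ≈ 1.6180 and τ' = −1/τ ≈ -0.6180.
#1 (7,12): internal coord 7 + (12)·τ' = -0.4164; -0.4164 ∈ [-1.4, -0.2) → IN Λ
#2 (-12,5): internal coord -12 + (5)·τ' = -15.0902; -15.0902 ∉ [-1.4, -0.2) → out
#3 (4,7): internal coord 4 + (7)·τ' = -0.3262; -0.3262 ∈ [-1.4, -0.2) → IN Λ
#4 (5,7): internal coord 5 + (7)·τ' = +0.6738; +0.6738 ∉ [-1.4, -0.2) → out
#5 (-4,-3): internal coord -4 + (-3)·τ' = -2.1459; -2.1459 ∉ [-1.4, -0.2) → out
#6 (0,2): internal coord 0 + (2)·τ' = -1.2361; -1.2361 ∈ [-1.4, -0.2) → IN Λ
#7 (-5,12): internal coord -5 + (12)·τ' = -12.4164; -12.4164 ∉ [-1.4, -0.2) → out
#8 (-7,-9): internal coord -7 + (-9)·τ' = -1.4377; -1.4377 ∉ [-1.4, -0.2) → out
#9 (-3,-5): internal coord -3 + (-5)·τ' = +0.0902; +0.0902 ∉ [-1.4, -0.2) → out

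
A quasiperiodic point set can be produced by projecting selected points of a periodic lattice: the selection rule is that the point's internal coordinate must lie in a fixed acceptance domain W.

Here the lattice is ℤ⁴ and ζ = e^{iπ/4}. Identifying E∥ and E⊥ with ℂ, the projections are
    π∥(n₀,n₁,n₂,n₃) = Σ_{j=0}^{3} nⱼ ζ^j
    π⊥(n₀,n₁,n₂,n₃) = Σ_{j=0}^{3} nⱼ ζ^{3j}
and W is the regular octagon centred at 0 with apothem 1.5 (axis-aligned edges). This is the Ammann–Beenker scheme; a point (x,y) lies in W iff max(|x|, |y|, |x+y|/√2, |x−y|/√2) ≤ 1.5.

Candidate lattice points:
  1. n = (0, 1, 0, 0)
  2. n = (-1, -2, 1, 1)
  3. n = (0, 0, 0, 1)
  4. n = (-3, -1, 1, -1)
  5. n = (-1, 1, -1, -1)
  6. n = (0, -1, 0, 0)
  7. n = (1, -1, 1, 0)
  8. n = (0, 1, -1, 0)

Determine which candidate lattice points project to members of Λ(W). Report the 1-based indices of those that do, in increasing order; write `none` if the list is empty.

1, 3, 6

With ζ = e^{iπ/4} the internal vectors are ζ^0,ζ^3,ζ^6,ζ^9.
#1 (0, 1, 0, 0): internal (-0.7071, 0.7071); octagon support 1.0000 vs apothem 1.5 → ∈ W
#2 (-1, -2, 1, 1): internal (1.1213, -1.7071); octagon support 2.0000 vs apothem 1.5 → ∉ W
#3 (0, 0, 0, 1): internal (0.7071, 0.7071); octagon support 1.0000 vs apothem 1.5 → ∈ W
#4 (-3, -1, 1, -1): internal (-3.0000, -2.4142); octagon support 3.8284 vs apothem 1.5 → ∉ W
#5 (-1, 1, -1, -1): internal (-2.4142, 1.0000); octagon support 2.4142 vs apothem 1.5 → ∉ W
#6 (0, -1, 0, 0): internal (0.7071, -0.7071); octagon support 1.0000 vs apothem 1.5 → ∈ W
#7 (1, -1, 1, 0): internal (1.7071, -1.7071); octagon support 2.4142 vs apothem 1.5 → ∉ W
#8 (0, 1, -1, 0): internal (-0.7071, 1.7071); octagon support 1.7071 vs apothem 1.5 → ∉ W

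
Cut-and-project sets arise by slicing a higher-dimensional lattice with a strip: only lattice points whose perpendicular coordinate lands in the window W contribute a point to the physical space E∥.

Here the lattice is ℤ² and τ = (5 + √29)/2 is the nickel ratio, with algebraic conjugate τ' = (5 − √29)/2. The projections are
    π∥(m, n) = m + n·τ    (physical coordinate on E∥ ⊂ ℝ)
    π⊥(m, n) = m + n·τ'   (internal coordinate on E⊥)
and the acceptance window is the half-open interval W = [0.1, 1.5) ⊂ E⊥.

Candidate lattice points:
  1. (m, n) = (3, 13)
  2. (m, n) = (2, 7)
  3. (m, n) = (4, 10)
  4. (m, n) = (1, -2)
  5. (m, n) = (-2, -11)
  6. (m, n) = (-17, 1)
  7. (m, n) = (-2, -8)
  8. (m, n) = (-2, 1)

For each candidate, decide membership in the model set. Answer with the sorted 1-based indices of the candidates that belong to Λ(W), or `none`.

τ' = (5−√29)/2 ≈ -0.192582.
candidate 1: (m,n)=(3,13) → π∥ = 3+13·τ ≈ 70.503571, π⊥ = 3+13·τ' ≈ 0.496429 ∈ [0.1, 1.5) ⇒ IN Λ
candidate 2: (m,n)=(2,7) → π∥ = 2+7·τ ≈ 38.348077, π⊥ = 2+7·τ' ≈ 0.651923 ∈ [0.1, 1.5) ⇒ IN Λ
candidate 3: (m,n)=(4,10) → π∥ = 4+10·τ ≈ 55.925824, π⊥ = 4+10·τ' ≈ 2.074176 ∉ [0.1, 1.5) ⇒ out
candidate 4: (m,n)=(1,-2) → π∥ = 1-2·τ ≈ -9.385165, π⊥ = 1-2·τ' ≈ 1.385165 ∈ [0.1, 1.5) ⇒ IN Λ
candidate 5: (m,n)=(-2,-11) → π∥ = -2-11·τ ≈ -59.118406, π⊥ = -2-11·τ' ≈ 0.118406 ∈ [0.1, 1.5) ⇒ IN Λ
candidate 6: (m,n)=(-17,1) → π∥ = -17+1·τ ≈ -11.807418, π⊥ = -17+1·τ' ≈ -17.192582 ∉ [0.1, 1.5) ⇒ out
candidate 7: (m,n)=(-2,-8) → π∥ = -2-8·τ ≈ -43.540659, π⊥ = -2-8·τ' ≈ -0.459341 ∉ [0.1, 1.5) ⇒ out
candidate 8: (m,n)=(-2,1) → π∥ = -2+1·τ ≈ 3.192582, π⊥ = -2+1·τ' ≈ -2.192582 ∉ [0.1, 1.5) ⇒ out

1, 2, 4, 5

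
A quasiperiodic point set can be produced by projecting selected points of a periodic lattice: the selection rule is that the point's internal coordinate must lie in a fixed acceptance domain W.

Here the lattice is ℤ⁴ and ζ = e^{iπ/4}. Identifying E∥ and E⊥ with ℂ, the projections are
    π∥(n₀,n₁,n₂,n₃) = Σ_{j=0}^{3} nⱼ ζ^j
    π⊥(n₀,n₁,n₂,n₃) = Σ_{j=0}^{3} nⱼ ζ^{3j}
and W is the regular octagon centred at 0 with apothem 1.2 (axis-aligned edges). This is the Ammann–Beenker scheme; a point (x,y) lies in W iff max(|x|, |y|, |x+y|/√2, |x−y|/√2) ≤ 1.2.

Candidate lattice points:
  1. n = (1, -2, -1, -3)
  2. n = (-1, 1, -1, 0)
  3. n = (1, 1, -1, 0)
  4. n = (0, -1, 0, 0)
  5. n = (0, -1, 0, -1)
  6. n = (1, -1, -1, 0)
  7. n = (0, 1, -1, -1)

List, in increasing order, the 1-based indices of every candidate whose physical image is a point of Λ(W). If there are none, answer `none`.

4

With ζ = e^{iπ/4} the internal vectors are ζ^0,ζ^3,ζ^6,ζ^9.
candidate 1: n = (1, -2, -1, -3) → π⊥ ≈ (+0.292893, -2.535534); max(|x|,|y|,|x±y|/√2) = 2.535534 > 1.2 ⇒ ∉ W
candidate 2: n = (-1, 1, -1, 0) → π⊥ ≈ (-1.707107, +1.707107); max(|x|,|y|,|x±y|/√2) = 2.414214 > 1.2 ⇒ ∉ W
candidate 3: n = (1, 1, -1, 0) → π⊥ ≈ (+0.292893, +1.707107); max(|x|,|y|,|x±y|/√2) = 1.707107 > 1.2 ⇒ ∉ W
candidate 4: n = (0, -1, 0, 0) → π⊥ ≈ (+0.707107, -0.707107); max(|x|,|y|,|x±y|/√2) = 1.000000 ≤ 1.2 ⇒ ∈ W
candidate 5: n = (0, -1, 0, -1) → π⊥ ≈ (+0.000000, -1.414214); max(|x|,|y|,|x±y|/√2) = 1.414214 > 1.2 ⇒ ∉ W
candidate 6: n = (1, -1, -1, 0) → π⊥ ≈ (+1.707107, +0.292893); max(|x|,|y|,|x±y|/√2) = 1.707107 > 1.2 ⇒ ∉ W
candidate 7: n = (0, 1, -1, -1) → π⊥ ≈ (-1.414214, +1.000000); max(|x|,|y|,|x±y|/√2) = 1.707107 > 1.2 ⇒ ∉ W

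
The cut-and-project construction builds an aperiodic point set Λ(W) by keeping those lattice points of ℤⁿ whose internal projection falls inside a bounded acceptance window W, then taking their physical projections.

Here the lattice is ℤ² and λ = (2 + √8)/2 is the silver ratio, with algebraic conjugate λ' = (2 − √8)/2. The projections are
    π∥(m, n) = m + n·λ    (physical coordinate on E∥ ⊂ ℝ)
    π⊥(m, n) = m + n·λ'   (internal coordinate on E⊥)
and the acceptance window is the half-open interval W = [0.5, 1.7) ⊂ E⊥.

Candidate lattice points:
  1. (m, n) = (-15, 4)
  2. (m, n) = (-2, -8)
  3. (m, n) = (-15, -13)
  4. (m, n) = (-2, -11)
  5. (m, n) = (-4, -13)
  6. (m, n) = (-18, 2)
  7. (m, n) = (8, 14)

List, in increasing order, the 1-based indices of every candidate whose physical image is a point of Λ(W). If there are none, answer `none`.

2, 5

Compute λ' = (2−√8)/2 = -0.414214, so π⊥(m,n) = m -0.414214·n.
candidate 1: (m,n)=(-15,4) → π∥ = -15+4·λ ≈ -5.343146, π⊥ = -15+4·λ' ≈ -16.656854 ∉ [0.5, 1.7) ⇒ out
candidate 2: (m,n)=(-2,-8) → π∥ = -2-8·λ ≈ -21.313708, π⊥ = -2-8·λ' ≈ 1.313708 ∈ [0.5, 1.7) ⇒ IN Λ
candidate 3: (m,n)=(-15,-13) → π∥ = -15-13·λ ≈ -46.384776, π⊥ = -15-13·λ' ≈ -9.615224 ∉ [0.5, 1.7) ⇒ out
candidate 4: (m,n)=(-2,-11) → π∥ = -2-11·λ ≈ -28.556349, π⊥ = -2-11·λ' ≈ 2.556349 ∉ [0.5, 1.7) ⇒ out
candidate 5: (m,n)=(-4,-13) → π∥ = -4-13·λ ≈ -35.384776, π⊥ = -4-13·λ' ≈ 1.384776 ∈ [0.5, 1.7) ⇒ IN Λ
candidate 6: (m,n)=(-18,2) → π∥ = -18+2·λ ≈ -13.171573, π⊥ = -18+2·λ' ≈ -18.828427 ∉ [0.5, 1.7) ⇒ out
candidate 7: (m,n)=(8,14) → π∥ = 8+14·λ ≈ 41.798990, π⊥ = 8+14·λ' ≈ 2.201010 ∉ [0.5, 1.7) ⇒ out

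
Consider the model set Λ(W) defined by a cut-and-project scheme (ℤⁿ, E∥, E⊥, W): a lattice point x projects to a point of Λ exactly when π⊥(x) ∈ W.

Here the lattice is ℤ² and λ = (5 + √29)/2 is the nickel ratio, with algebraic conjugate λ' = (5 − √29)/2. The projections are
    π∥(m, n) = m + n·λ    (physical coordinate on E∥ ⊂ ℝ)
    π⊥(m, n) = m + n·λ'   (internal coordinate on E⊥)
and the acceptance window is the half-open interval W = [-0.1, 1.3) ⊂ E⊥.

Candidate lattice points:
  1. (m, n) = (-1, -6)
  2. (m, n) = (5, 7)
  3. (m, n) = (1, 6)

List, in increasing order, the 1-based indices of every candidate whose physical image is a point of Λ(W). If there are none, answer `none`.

λ' = (5−√29)/2 ≈ -0.1926.
[1] lift (-1,-6): star map gives 0.1555; window check -0.1 ≤ 0.1555 < 1.3 is true → IN Λ
[2] lift (5,7): star map gives 3.6519; window check -0.1 ≤ 3.6519 < 1.3 is false → out
[3] lift (1,6): star map gives -0.1555; window check -0.1 ≤ -0.1555 < 1.3 is false → out

1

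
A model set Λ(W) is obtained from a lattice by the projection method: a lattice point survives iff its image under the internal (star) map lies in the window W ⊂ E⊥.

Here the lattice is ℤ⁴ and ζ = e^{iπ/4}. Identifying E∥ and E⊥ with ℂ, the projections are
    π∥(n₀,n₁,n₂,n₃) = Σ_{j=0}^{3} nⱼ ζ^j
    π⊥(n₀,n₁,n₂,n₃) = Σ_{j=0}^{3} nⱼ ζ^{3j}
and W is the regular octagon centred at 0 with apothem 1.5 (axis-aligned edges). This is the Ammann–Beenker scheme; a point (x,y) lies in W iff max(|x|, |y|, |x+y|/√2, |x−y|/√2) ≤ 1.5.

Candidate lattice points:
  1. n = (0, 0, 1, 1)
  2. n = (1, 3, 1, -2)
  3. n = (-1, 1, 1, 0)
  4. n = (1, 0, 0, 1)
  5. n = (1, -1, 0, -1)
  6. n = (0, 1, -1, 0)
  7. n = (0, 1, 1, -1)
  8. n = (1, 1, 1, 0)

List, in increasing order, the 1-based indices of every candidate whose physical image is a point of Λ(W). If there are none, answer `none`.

With ζ = e^{iπ/4} the internal vectors are ζ^0,ζ^3,ζ^6,ζ^9.
#1 (0, 0, 1, 1): internal (0.70711, -0.29289); octagon support 0.70711 vs apothem 1.5 → ∈ W
#2 (1, 3, 1, -2): internal (-2.53553, -0.29289); octagon support 2.53553 vs apothem 1.5 → ∉ W
#3 (-1, 1, 1, 0): internal (-1.70711, -0.29289); octagon support 1.70711 vs apothem 1.5 → ∉ W
#4 (1, 0, 0, 1): internal (1.70711, 0.70711); octagon support 1.70711 vs apothem 1.5 → ∉ W
#5 (1, -1, 0, -1): internal (1.00000, -1.41421); octagon support 1.70711 vs apothem 1.5 → ∉ W
#6 (0, 1, -1, 0): internal (-0.70711, 1.70711); octagon support 1.70711 vs apothem 1.5 → ∉ W
#7 (0, 1, 1, -1): internal (-1.41421, -1.00000); octagon support 1.70711 vs apothem 1.5 → ∉ W
#8 (1, 1, 1, 0): internal (0.29289, -0.29289); octagon support 0.41421 vs apothem 1.5 → ∈ W

1, 8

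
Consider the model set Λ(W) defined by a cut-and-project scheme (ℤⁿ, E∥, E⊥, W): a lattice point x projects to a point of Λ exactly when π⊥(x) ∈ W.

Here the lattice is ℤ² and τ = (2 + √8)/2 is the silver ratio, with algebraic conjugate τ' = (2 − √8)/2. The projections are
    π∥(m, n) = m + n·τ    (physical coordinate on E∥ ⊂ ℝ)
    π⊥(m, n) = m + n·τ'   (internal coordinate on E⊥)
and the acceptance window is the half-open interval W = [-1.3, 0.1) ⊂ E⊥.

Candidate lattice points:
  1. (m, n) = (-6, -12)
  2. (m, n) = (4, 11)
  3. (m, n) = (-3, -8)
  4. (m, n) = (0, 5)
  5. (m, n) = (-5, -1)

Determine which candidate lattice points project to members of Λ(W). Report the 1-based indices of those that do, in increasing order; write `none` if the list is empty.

Numerically τ ≈ 2.41421 and τ' = −1/τ ≈ -0.41421.
candidate 1: (m,n)=(-6,-12) → π∥ = -6-12·τ ≈ -34.97056, π⊥ = -6-12·τ' ≈ -1.02944 ∈ [-1.3, 0.1) ⇒ IN Λ
candidate 2: (m,n)=(4,11) → π∥ = 4+11·τ ≈ 30.55635, π⊥ = 4+11·τ' ≈ -0.55635 ∈ [-1.3, 0.1) ⇒ IN Λ
candidate 3: (m,n)=(-3,-8) → π∥ = -3-8·τ ≈ -22.31371, π⊥ = -3-8·τ' ≈ 0.31371 ∉ [-1.3, 0.1) ⇒ out
candidate 4: (m,n)=(0,5) → π∥ = 0+5·τ ≈ 12.07107, π⊥ = 0+5·τ' ≈ -2.07107 ∉ [-1.3, 0.1) ⇒ out
candidate 5: (m,n)=(-5,-1) → π∥ = -5-1·τ ≈ -7.41421, π⊥ = -5-1·τ' ≈ -4.58579 ∉ [-1.3, 0.1) ⇒ out

1, 2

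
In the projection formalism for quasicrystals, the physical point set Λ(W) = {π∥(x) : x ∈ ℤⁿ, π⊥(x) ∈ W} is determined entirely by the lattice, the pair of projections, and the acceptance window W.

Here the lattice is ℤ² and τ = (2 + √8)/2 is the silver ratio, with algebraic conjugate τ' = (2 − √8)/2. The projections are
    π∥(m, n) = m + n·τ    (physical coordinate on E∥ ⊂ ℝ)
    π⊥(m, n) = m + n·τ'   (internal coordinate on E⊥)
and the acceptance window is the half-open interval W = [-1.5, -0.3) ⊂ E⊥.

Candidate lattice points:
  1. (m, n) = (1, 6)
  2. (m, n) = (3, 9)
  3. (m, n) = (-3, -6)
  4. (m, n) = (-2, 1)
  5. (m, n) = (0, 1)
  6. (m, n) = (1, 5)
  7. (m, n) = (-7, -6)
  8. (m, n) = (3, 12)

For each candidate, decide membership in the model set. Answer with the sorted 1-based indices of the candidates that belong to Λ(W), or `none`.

Compute τ' = (2−√8)/2 = -0.41421, so π⊥(m,n) = m -0.41421·n.
#1 (1,6): internal coord 1 + (6)·τ' = -1.48528; -1.48528 ∈ [-1.5, -0.3) → IN Λ
#2 (3,9): internal coord 3 + (9)·τ' = -0.72792; -0.72792 ∈ [-1.5, -0.3) → IN Λ
#3 (-3,-6): internal coord -3 + (-6)·τ' = -0.51472; -0.51472 ∈ [-1.5, -0.3) → IN Λ
#4 (-2,1): internal coord -2 + (1)·τ' = -2.41421; -2.41421 ∉ [-1.5, -0.3) → out
#5 (0,1): internal coord 0 + (1)·τ' = -0.41421; -0.41421 ∈ [-1.5, -0.3) → IN Λ
#6 (1,5): internal coord 1 + (5)·τ' = -1.07107; -1.07107 ∈ [-1.5, -0.3) → IN Λ
#7 (-7,-6): internal coord -7 + (-6)·τ' = -4.51472; -4.51472 ∉ [-1.5, -0.3) → out
#8 (3,12): internal coord 3 + (12)·τ' = -1.97056; -1.97056 ∉ [-1.5, -0.3) → out

1, 2, 3, 5, 6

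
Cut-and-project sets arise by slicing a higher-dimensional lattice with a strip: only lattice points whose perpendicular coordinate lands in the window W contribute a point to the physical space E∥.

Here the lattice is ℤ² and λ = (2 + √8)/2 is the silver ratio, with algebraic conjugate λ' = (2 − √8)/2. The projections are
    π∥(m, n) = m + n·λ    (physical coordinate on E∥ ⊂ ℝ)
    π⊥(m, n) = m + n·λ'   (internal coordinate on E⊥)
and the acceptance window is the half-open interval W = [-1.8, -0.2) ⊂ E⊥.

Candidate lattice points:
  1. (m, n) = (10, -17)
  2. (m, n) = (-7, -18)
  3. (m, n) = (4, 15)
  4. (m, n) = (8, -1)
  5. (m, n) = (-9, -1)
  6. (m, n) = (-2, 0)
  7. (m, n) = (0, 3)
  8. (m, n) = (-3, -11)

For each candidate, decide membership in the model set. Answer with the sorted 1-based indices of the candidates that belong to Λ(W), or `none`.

7

λ' = (2−√8)/2 ≈ -0.414214.
candidate 1: (m,n)=(10,-17) → π∥ = 10-17·λ ≈ -31.041631, π⊥ = 10-17·λ' ≈ 17.041631 ∉ [-1.8, -0.2) ⇒ out
candidate 2: (m,n)=(-7,-18) → π∥ = -7-18·λ ≈ -50.455844, π⊥ = -7-18·λ' ≈ 0.455844 ∉ [-1.8, -0.2) ⇒ out
candidate 3: (m,n)=(4,15) → π∥ = 4+15·λ ≈ 40.213203, π⊥ = 4+15·λ' ≈ -2.213203 ∉ [-1.8, -0.2) ⇒ out
candidate 4: (m,n)=(8,-1) → π∥ = 8-1·λ ≈ 5.585786, π⊥ = 8-1·λ' ≈ 8.414214 ∉ [-1.8, -0.2) ⇒ out
candidate 5: (m,n)=(-9,-1) → π∥ = -9-1·λ ≈ -11.414214, π⊥ = -9-1·λ' ≈ -8.585786 ∉ [-1.8, -0.2) ⇒ out
candidate 6: (m,n)=(-2,0) → π∥ = -2+0·λ ≈ -2.000000, π⊥ = -2+0·λ' ≈ -2.000000 ∉ [-1.8, -0.2) ⇒ out
candidate 7: (m,n)=(0,3) → π∥ = 0+3·λ ≈ 7.242641, π⊥ = 0+3·λ' ≈ -1.242641 ∈ [-1.8, -0.2) ⇒ IN Λ
candidate 8: (m,n)=(-3,-11) → π∥ = -3-11·λ ≈ -29.556349, π⊥ = -3-11·λ' ≈ 1.556349 ∉ [-1.8, -0.2) ⇒ out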